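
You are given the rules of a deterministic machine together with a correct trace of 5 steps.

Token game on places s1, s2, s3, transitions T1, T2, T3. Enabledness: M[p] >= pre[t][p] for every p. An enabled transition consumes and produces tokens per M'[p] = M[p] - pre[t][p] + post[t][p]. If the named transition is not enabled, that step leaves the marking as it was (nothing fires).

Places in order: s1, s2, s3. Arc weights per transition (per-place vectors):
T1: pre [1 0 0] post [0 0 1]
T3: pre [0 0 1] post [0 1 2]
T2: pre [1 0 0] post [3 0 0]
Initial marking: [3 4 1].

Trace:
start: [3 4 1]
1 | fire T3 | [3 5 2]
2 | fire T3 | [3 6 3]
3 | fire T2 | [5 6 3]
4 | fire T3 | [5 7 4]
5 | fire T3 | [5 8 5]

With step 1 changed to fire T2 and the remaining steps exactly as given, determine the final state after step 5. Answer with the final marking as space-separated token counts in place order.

(re-executing from step 1 with the substitution; state before step 1: [3 4 1])
1 | fire T2 | [5 4 1]
2 | fire T3 | [5 5 2]
3 | fire T2 | [7 5 2]
4 | fire T3 | [7 6 3]
5 | fire T3 | [7 7 4]

7 7 4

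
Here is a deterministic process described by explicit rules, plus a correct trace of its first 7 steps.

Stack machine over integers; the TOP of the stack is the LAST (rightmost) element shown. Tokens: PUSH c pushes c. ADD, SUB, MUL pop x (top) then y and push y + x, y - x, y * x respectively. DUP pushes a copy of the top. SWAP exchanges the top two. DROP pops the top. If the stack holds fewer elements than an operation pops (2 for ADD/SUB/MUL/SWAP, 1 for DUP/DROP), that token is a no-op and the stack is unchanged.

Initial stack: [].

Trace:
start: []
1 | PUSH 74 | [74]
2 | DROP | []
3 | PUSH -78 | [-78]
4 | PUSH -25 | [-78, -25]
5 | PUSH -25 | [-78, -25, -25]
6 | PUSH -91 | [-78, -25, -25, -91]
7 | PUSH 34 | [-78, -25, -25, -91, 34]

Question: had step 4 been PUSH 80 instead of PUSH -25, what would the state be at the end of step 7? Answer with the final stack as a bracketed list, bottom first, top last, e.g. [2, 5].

(re-executing from step 4 with the substitution; state before step 4: [-78])
4 | PUSH 80 | [-78, 80]
5 | PUSH -25 | [-78, 80, -25]
6 | PUSH -91 | [-78, 80, -25, -91]
7 | PUSH 34 | [-78, 80, -25, -91, 34]

[-78, 80, -25, -91, 34]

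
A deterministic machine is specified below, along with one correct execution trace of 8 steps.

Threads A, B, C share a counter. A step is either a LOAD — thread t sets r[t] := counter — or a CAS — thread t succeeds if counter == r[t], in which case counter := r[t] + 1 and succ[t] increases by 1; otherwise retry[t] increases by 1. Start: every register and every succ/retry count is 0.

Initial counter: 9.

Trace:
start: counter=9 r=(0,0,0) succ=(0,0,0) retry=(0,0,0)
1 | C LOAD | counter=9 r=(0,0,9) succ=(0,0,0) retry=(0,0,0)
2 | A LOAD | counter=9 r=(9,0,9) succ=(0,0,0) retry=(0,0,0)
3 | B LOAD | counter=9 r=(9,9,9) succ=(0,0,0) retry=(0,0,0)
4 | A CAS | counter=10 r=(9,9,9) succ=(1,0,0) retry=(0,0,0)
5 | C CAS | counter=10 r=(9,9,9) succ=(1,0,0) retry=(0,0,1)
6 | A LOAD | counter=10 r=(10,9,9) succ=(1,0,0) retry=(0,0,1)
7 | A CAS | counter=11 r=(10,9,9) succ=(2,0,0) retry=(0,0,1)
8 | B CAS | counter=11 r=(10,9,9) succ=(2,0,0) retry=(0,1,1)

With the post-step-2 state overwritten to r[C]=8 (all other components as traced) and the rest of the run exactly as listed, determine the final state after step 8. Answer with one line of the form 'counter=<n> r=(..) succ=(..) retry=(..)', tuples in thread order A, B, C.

state after step 2 := counter=9 r=(9,0,8) succ=(0,0,0) retry=(0,0,0)
3 | B LOAD | counter=9 r=(9,9,8) succ=(0,0,0) retry=(0,0,0)
4 | A CAS | counter=10 r=(9,9,8) succ=(1,0,0) retry=(0,0,0)
5 | C CAS | counter=10 r=(9,9,8) succ=(1,0,0) retry=(0,0,1)
6 | A LOAD | counter=10 r=(10,9,8) succ=(1,0,0) retry=(0,0,1)
7 | A CAS | counter=11 r=(10,9,8) succ=(2,0,0) retry=(0,0,1)
8 | B CAS | counter=11 r=(10,9,8) succ=(2,0,0) retry=(0,1,1)

counter=11 r=(10,9,8) succ=(2,0,0) retry=(0,1,1)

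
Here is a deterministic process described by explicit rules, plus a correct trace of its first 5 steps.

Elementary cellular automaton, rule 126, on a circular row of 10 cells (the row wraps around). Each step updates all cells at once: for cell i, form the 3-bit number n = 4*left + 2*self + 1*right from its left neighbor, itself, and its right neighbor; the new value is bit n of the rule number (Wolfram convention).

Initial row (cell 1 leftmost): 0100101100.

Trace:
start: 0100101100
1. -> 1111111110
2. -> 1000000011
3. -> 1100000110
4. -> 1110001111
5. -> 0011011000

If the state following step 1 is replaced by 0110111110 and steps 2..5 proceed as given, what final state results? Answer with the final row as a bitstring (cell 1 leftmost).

1011000001

state after step 1 := 0110111110
2. -> 1111100011
3. -> 0000110110
4. -> 0001111111
5. -> 1011000001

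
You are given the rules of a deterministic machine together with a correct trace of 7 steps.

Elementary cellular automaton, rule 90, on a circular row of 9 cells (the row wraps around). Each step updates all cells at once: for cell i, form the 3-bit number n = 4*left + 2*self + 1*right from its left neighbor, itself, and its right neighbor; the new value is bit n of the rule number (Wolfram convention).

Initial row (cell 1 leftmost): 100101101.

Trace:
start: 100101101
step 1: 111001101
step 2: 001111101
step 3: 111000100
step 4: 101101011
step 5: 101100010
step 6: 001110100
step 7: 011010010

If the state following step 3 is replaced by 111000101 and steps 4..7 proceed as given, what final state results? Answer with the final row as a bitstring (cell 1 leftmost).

state after step 3 := 111000101
step 4: 001101001
step 5: 111100110
step 6: 100111110
step 7: 011100010

011100010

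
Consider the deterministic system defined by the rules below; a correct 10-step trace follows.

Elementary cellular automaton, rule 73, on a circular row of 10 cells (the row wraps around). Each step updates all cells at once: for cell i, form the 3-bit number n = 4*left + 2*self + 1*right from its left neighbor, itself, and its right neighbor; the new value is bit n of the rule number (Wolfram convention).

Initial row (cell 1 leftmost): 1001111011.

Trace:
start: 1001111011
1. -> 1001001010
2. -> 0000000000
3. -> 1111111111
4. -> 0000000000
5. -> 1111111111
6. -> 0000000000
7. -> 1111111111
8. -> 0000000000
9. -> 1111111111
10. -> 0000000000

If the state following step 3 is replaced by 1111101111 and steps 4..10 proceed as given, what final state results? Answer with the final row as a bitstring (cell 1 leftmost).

state after step 3 := 1111101111
4. -> 0000101000
5. -> 1110000011
6. -> 0010111010
7. -> 1000101000
8. -> 0010000010
9. -> 1000111000
10. -> 0010101010

0010101010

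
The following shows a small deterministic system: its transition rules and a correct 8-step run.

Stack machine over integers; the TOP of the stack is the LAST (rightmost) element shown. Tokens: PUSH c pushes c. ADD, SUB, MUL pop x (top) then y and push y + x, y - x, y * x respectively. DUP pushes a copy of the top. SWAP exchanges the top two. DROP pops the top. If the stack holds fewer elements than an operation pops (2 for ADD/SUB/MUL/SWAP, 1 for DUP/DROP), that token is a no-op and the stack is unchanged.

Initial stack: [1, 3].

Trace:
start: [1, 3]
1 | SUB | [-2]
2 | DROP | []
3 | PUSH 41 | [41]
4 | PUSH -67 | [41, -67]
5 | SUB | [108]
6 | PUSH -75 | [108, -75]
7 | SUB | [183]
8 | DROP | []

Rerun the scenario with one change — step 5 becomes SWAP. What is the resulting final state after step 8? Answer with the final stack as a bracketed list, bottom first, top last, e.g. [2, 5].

(re-executing from step 5 with the substitution; state before step 5: [41, -67])
5 | SWAP | [-67, 41]
6 | PUSH -75 | [-67, 41, -75]
7 | SUB | [-67, 116]
8 | DROP | [-67]

[-67]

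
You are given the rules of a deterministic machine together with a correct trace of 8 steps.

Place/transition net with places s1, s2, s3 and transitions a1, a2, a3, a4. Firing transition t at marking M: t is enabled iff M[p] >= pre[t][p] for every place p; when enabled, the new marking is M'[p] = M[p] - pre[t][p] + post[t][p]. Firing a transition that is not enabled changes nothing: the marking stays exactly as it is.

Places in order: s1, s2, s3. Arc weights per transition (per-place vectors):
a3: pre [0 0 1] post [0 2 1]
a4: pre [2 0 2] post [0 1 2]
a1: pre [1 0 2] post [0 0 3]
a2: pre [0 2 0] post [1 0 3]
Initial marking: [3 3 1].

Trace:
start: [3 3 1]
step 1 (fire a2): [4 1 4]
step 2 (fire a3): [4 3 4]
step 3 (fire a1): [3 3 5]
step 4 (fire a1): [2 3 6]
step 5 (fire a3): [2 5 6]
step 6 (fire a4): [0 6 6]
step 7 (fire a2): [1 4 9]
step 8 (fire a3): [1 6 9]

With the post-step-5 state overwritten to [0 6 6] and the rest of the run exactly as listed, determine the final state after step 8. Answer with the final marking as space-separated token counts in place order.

1 6 9

state after step 5 := [0 6 6]
step 6 (fire a4): [0 6 6]
step 7 (fire a2): [1 4 9]
step 8 (fire a3): [1 6 9]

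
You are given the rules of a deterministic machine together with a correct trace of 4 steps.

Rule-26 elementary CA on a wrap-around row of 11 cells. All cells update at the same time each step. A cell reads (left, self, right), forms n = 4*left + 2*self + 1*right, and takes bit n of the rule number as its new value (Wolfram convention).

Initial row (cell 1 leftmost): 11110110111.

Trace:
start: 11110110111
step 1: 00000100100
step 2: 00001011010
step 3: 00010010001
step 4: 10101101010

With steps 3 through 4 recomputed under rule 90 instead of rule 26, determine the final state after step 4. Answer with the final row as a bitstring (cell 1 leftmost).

(re-executing steps 3..4 under rule 90; state before step 3: 00001011010)
step 3: 00010011001
step 4: 10101111110

10101111110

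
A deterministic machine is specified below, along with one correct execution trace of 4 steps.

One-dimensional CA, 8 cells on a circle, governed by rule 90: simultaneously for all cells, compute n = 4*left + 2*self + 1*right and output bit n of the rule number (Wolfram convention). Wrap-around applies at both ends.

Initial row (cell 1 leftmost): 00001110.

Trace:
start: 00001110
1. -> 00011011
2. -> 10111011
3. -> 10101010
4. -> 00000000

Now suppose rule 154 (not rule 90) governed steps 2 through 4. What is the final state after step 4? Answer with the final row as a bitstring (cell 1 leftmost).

(re-executing steps 2..4 under rule 154; state before step 2: 00011011)
2. -> 10110010
3. -> 00101100
4. -> 01001010

01001010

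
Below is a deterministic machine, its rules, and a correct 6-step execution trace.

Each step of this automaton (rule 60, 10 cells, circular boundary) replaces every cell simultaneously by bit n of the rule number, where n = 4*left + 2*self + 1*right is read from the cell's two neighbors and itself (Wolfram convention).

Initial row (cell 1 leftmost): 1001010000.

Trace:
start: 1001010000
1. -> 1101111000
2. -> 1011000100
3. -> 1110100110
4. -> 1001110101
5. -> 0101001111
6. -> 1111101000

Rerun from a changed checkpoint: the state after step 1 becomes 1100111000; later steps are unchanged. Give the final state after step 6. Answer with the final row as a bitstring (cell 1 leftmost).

1110001110

state after step 1 := 1100111000
2. -> 1010100100
3. -> 1111110110
4. -> 1000001101
5. -> 0100001011
6. -> 1110001110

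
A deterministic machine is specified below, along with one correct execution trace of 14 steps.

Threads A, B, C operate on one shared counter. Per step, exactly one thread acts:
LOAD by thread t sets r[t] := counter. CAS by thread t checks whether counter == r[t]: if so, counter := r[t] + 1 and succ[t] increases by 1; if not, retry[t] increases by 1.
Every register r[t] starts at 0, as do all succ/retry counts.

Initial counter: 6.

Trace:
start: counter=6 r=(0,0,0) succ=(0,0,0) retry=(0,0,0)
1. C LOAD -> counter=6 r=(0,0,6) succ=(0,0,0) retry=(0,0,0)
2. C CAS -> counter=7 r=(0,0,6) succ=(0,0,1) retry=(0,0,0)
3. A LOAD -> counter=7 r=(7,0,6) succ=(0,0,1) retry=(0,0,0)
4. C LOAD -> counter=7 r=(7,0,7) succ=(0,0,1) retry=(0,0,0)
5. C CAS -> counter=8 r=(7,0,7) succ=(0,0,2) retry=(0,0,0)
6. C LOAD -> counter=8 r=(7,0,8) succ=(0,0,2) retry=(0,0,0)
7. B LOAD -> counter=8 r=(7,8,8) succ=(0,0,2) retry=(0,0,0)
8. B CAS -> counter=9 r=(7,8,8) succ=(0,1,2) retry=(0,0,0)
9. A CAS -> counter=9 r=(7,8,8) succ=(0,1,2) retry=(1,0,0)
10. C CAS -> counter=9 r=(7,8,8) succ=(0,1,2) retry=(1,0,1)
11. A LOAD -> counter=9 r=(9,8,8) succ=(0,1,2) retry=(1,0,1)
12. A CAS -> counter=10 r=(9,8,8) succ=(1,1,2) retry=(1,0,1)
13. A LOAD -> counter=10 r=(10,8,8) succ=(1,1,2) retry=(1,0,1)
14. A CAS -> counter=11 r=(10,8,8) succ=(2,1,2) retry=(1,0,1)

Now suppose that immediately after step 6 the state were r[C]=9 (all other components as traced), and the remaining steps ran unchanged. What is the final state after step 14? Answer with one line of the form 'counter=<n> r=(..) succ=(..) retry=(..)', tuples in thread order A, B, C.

state after step 6 := counter=8 r=(7,0,9) succ=(0,0,2) retry=(0,0,0)
7. B LOAD -> counter=8 r=(7,8,9) succ=(0,0,2) retry=(0,0,0)
8. B CAS -> counter=9 r=(7,8,9) succ=(0,1,2) retry=(0,0,0)
9. A CAS -> counter=9 r=(7,8,9) succ=(0,1,2) retry=(1,0,0)
10. C CAS -> counter=10 r=(7,8,9) succ=(0,1,3) retry=(1,0,0)
11. A LOAD -> counter=10 r=(10,8,9) succ=(0,1,3) retry=(1,0,0)
12. A CAS -> counter=11 r=(10,8,9) succ=(1,1,3) retry=(1,0,0)
13. A LOAD -> counter=11 r=(11,8,9) succ=(1,1,3) retry=(1,0,0)
14. A CAS -> counter=12 r=(11,8,9) succ=(2,1,3) retry=(1,0,0)

counter=12 r=(11,8,9) succ=(2,1,3) retry=(1,0,0)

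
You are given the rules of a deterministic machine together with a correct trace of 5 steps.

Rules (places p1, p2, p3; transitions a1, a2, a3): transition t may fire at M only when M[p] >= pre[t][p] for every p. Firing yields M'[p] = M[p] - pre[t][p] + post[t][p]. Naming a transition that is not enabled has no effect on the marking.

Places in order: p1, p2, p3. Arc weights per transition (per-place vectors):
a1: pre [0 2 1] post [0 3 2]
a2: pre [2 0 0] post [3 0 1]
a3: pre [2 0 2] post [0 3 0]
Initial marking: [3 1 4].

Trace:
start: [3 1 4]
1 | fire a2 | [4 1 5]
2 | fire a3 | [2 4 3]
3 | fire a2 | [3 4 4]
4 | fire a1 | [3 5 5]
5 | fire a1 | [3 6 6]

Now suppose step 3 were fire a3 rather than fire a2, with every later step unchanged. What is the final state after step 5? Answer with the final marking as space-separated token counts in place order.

0 9 3

(re-executing from step 3 with the substitution; state before step 3: [2 4 3])
3 | fire a3 | [0 7 1]
4 | fire a1 | [0 8 2]
5 | fire a1 | [0 9 3]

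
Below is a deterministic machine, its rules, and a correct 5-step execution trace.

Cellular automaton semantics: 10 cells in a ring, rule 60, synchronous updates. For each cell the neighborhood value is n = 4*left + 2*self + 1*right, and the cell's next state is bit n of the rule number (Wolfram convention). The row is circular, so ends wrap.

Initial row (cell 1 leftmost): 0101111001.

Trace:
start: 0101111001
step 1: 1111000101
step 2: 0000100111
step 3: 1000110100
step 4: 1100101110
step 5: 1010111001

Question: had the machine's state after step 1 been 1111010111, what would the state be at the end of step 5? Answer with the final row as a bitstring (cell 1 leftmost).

state after step 1 := 1111010111
step 2: 0000111100
step 3: 0000100010
step 4: 0000110011
step 5: 1000101010

1000101010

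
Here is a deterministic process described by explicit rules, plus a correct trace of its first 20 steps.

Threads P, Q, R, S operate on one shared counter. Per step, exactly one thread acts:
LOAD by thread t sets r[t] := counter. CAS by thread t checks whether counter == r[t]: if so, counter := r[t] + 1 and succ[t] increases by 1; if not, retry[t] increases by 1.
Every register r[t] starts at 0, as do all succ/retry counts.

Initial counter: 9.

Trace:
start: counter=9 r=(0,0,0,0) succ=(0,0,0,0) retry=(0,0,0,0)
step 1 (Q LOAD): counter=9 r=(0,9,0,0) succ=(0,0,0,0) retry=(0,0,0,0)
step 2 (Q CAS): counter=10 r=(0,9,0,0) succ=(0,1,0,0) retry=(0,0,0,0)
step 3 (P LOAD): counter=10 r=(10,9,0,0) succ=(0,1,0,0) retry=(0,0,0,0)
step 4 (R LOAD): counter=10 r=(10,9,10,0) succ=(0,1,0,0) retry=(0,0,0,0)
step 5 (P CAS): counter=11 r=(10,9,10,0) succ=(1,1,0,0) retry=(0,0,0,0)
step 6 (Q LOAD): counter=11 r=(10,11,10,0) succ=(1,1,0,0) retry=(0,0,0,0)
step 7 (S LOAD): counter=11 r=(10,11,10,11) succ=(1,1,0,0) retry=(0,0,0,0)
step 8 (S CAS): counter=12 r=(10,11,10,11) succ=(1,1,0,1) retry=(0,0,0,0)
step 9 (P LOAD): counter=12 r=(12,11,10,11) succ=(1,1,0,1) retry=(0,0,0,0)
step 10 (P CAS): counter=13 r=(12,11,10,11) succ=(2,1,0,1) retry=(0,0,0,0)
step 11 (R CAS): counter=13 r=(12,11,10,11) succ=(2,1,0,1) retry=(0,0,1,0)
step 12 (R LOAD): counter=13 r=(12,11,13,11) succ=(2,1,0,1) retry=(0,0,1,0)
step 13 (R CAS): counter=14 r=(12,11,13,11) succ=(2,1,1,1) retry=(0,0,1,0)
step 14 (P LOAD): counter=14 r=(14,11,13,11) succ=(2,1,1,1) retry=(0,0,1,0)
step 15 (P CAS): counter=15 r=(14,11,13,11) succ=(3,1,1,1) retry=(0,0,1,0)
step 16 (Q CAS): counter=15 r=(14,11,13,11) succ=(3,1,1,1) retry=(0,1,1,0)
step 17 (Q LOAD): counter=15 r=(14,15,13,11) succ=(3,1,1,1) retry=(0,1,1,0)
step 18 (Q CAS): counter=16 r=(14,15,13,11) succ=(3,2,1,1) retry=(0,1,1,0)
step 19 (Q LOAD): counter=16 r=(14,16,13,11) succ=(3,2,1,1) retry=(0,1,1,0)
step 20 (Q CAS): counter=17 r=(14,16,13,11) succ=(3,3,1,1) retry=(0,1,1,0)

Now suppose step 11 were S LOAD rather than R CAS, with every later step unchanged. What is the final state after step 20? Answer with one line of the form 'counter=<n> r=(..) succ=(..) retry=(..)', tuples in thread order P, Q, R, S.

counter=17 r=(14,16,13,13) succ=(3,3,1,1) retry=(0,1,0,0)

(re-executing from step 11 with the substitution; state before step 11: counter=13 r=(12,11,10,11) succ=(2,1,0,1) retry=(0,0,0,0))
step 11 (S LOAD): counter=13 r=(12,11,10,13) succ=(2,1,0,1) retry=(0,0,0,0)
step 12 (R LOAD): counter=13 r=(12,11,13,13) succ=(2,1,0,1) retry=(0,0,0,0)
step 13 (R CAS): counter=14 r=(12,11,13,13) succ=(2,1,1,1) retry=(0,0,0,0)
step 14 (P LOAD): counter=14 r=(14,11,13,13) succ=(2,1,1,1) retry=(0,0,0,0)
step 15 (P CAS): counter=15 r=(14,11,13,13) succ=(3,1,1,1) retry=(0,0,0,0)
step 16 (Q CAS): counter=15 r=(14,11,13,13) succ=(3,1,1,1) retry=(0,1,0,0)
step 17 (Q LOAD): counter=15 r=(14,15,13,13) succ=(3,1,1,1) retry=(0,1,0,0)
step 18 (Q CAS): counter=16 r=(14,15,13,13) succ=(3,2,1,1) retry=(0,1,0,0)
step 19 (Q LOAD): counter=16 r=(14,16,13,13) succ=(3,2,1,1) retry=(0,1,0,0)
step 20 (Q CAS): counter=17 r=(14,16,13,13) succ=(3,3,1,1) retry=(0,1,0,0)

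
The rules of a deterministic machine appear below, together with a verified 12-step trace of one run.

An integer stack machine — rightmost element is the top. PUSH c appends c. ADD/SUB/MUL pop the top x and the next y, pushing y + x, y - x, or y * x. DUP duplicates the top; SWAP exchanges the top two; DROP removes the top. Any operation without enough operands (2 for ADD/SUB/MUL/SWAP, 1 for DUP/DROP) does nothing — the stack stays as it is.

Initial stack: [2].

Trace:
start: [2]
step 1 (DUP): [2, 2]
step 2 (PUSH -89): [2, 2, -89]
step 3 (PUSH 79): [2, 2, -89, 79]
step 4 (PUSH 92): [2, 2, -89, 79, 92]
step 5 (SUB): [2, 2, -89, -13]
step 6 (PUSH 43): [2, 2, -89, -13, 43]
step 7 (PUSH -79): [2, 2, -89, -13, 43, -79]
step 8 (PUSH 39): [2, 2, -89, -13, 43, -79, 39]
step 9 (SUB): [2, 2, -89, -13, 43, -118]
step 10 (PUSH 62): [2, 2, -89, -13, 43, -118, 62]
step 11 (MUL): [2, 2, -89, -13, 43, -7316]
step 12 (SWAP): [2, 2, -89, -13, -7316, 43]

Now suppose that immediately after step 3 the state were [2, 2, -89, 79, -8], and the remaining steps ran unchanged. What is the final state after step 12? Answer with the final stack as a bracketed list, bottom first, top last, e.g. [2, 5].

[2, 2, -89, 79, -100, -7316, 43]

state after step 3 := [2, 2, -89, 79, -8]
step 4 (PUSH 92): [2, 2, -89, 79, -8, 92]
step 5 (SUB): [2, 2, -89, 79, -100]
step 6 (PUSH 43): [2, 2, -89, 79, -100, 43]
step 7 (PUSH -79): [2, 2, -89, 79, -100, 43, -79]
step 8 (PUSH 39): [2, 2, -89, 79, -100, 43, -79, 39]
step 9 (SUB): [2, 2, -89, 79, -100, 43, -118]
step 10 (PUSH 62): [2, 2, -89, 79, -100, 43, -118, 62]
step 11 (MUL): [2, 2, -89, 79, -100, 43, -7316]
step 12 (SWAP): [2, 2, -89, 79, -100, -7316, 43]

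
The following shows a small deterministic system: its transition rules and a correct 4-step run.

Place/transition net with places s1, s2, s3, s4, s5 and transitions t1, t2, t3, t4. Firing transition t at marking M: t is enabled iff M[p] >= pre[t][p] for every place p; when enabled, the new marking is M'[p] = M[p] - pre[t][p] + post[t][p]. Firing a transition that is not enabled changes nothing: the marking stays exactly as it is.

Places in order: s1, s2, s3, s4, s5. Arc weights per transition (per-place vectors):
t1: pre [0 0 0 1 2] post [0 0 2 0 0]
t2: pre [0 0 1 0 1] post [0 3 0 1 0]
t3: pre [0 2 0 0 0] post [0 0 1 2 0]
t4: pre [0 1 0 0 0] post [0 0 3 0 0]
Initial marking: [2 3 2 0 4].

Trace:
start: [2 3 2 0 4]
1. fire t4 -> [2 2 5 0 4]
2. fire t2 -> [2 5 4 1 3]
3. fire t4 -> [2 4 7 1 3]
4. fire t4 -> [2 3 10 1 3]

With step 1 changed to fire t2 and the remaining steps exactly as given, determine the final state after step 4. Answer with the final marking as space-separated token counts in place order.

(re-executing from step 1 with the substitution; state before step 1: [2 3 2 0 4])
1. fire t2 -> [2 6 1 1 3]
2. fire t2 -> [2 9 0 2 2]
3. fire t4 -> [2 8 3 2 2]
4. fire t4 -> [2 7 6 2 2]

2 7 6 2 2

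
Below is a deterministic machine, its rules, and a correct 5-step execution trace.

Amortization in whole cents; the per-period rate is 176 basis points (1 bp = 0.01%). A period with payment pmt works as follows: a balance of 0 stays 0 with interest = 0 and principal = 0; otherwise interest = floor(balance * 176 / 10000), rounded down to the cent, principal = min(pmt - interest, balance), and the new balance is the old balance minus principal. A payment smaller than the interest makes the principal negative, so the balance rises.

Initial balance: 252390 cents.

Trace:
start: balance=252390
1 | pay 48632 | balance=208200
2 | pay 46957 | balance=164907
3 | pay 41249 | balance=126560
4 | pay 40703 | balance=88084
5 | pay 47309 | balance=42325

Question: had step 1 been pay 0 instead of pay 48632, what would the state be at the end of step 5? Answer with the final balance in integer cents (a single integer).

(re-executing from step 1 with the substitution; state before step 1: balance=252390)
1 | pay 0 | balance=256832
2 | pay 46957 | balance=214395
3 | pay 41249 | balance=176919
4 | pay 40703 | balance=139329
5 | pay 47309 | balance=94472

94472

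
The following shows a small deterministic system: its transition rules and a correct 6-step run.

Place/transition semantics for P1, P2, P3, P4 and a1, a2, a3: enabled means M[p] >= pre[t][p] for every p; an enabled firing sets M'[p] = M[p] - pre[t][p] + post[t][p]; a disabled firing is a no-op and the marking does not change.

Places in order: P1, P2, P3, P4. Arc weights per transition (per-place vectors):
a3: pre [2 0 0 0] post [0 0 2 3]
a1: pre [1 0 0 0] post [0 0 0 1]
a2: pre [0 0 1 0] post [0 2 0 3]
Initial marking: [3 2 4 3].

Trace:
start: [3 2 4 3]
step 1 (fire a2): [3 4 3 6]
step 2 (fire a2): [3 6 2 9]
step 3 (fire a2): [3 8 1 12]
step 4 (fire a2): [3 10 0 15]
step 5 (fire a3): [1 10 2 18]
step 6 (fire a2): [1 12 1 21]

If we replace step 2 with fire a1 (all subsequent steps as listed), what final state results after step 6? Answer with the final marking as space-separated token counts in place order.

(re-executing from step 2 with the substitution; state before step 2: [3 4 3 6])
step 2 (fire a1): [2 4 3 7]
step 3 (fire a2): [2 6 2 10]
step 4 (fire a2): [2 8 1 13]
step 5 (fire a3): [0 8 3 16]
step 6 (fire a2): [0 10 2 19]

0 10 2 19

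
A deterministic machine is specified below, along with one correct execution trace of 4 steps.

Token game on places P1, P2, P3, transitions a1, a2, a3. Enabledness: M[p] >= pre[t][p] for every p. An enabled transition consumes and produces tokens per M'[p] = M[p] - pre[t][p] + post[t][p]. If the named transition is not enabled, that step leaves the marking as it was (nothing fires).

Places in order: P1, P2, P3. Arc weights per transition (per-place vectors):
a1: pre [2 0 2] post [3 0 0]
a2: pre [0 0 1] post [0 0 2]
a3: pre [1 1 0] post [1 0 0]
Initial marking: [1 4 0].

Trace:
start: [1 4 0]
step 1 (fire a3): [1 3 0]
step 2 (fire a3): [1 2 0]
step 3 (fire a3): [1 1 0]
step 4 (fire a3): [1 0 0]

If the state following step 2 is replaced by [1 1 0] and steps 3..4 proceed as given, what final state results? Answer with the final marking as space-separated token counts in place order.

state after step 2 := [1 1 0]
step 3 (fire a3): [1 0 0]
step 4 (fire a3): [1 0 0]

1 0 0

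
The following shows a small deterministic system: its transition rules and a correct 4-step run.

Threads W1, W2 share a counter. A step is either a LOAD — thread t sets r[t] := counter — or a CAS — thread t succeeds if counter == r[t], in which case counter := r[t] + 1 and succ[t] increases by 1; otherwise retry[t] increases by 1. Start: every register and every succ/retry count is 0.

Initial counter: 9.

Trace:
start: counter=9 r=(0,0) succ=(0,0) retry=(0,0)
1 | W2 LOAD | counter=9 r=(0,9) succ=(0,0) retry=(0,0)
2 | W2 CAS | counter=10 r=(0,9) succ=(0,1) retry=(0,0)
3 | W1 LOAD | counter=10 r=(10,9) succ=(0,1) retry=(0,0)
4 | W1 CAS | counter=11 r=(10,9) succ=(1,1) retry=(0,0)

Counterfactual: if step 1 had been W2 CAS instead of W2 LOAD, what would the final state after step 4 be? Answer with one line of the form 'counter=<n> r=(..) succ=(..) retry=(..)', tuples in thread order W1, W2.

counter=10 r=(9,0) succ=(1,0) retry=(0,2)

(re-executing from step 1 with the substitution; state before step 1: counter=9 r=(0,0) succ=(0,0) retry=(0,0))
1 | W2 CAS | counter=9 r=(0,0) succ=(0,0) retry=(0,1)
2 | W2 CAS | counter=9 r=(0,0) succ=(0,0) retry=(0,2)
3 | W1 LOAD | counter=9 r=(9,0) succ=(0,0) retry=(0,2)
4 | W1 CAS | counter=10 r=(9,0) succ=(1,0) retry=(0,2)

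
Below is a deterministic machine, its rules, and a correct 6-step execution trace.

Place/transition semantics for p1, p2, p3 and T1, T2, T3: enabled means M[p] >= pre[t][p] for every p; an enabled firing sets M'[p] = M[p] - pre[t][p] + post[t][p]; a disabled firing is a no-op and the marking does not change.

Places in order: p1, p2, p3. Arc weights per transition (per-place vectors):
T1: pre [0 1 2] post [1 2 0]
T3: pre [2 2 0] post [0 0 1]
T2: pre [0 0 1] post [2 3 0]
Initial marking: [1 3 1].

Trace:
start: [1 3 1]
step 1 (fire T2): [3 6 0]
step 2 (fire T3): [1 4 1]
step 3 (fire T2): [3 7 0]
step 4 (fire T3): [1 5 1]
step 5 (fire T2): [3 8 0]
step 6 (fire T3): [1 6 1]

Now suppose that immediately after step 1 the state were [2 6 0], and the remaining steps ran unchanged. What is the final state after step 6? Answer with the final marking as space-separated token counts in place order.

state after step 1 := [2 6 0]
step 2 (fire T3): [0 4 1]
step 3 (fire T2): [2 7 0]
step 4 (fire T3): [0 5 1]
step 5 (fire T2): [2 8 0]
step 6 (fire T3): [0 6 1]

0 6 1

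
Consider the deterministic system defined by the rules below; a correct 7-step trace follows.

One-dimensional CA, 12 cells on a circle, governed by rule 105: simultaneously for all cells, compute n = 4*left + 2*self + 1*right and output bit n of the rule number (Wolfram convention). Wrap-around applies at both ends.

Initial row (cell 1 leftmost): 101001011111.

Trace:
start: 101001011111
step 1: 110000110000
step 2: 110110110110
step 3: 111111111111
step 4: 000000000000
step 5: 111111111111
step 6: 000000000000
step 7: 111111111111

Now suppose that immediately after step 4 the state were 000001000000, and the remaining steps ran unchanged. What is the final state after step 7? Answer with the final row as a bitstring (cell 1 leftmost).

110010100111

state after step 4 := 000001000000
step 5: 111100011111
step 6: 000101010000
step 7: 110010100111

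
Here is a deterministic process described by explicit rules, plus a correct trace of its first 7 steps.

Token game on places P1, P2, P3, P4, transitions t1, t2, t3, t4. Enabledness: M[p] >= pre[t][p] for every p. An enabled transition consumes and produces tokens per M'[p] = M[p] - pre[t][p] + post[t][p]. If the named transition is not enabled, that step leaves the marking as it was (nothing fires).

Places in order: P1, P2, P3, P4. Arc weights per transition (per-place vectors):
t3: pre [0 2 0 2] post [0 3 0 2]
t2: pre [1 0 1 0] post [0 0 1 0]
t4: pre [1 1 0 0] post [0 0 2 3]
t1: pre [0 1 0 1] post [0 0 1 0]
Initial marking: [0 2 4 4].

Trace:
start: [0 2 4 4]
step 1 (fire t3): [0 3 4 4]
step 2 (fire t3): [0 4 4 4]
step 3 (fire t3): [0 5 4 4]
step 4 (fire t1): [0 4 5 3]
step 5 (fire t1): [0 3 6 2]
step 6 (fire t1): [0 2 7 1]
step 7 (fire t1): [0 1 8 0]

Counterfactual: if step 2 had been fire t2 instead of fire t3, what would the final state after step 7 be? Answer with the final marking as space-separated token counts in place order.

(re-executing from step 2 with the substitution; state before step 2: [0 3 4 4])
step 2 (fire t2): [0 3 4 4]
step 3 (fire t3): [0 4 4 4]
step 4 (fire t1): [0 3 5 3]
step 5 (fire t1): [0 2 6 2]
step 6 (fire t1): [0 1 7 1]
step 7 (fire t1): [0 0 8 0]

0 0 8 0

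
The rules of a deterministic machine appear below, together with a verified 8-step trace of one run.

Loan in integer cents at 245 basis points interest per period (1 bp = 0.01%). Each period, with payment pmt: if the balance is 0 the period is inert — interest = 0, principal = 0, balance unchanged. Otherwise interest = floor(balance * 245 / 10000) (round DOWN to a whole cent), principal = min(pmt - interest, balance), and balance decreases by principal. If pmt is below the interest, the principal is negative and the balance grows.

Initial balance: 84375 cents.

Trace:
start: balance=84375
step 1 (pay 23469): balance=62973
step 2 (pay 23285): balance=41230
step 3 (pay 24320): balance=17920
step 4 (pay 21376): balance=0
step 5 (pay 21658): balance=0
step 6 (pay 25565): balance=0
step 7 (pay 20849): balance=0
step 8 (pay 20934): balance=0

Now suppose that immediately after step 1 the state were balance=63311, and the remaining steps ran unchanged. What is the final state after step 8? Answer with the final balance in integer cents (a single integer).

state after step 1 := balance=63311
step 2 (pay 23285): balance=41577
step 3 (pay 24320): balance=18275
step 4 (pay 21376): balance=0
step 5 (pay 21658): balance=0
step 6 (pay 25565): balance=0
step 7 (pay 20849): balance=0
step 8 (pay 20934): balance=0

0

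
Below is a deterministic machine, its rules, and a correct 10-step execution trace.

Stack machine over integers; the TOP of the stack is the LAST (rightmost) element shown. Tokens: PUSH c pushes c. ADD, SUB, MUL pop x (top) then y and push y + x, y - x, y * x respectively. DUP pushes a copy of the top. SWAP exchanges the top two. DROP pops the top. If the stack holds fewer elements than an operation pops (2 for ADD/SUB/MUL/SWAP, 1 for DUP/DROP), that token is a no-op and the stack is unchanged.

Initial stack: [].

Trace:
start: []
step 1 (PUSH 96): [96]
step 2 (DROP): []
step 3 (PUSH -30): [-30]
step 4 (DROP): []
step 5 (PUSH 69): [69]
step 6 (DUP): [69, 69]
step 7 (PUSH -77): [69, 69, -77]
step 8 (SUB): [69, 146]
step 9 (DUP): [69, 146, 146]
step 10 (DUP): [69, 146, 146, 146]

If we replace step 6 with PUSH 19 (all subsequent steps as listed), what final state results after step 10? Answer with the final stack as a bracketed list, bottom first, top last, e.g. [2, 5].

[69, 96, 96, 96]

(re-executing from step 6 with the substitution; state before step 6: [69])
step 6 (PUSH 19): [69, 19]
step 7 (PUSH -77): [69, 19, -77]
step 8 (SUB): [69, 96]
step 9 (DUP): [69, 96, 96]
step 10 (DUP): [69, 96, 96, 96]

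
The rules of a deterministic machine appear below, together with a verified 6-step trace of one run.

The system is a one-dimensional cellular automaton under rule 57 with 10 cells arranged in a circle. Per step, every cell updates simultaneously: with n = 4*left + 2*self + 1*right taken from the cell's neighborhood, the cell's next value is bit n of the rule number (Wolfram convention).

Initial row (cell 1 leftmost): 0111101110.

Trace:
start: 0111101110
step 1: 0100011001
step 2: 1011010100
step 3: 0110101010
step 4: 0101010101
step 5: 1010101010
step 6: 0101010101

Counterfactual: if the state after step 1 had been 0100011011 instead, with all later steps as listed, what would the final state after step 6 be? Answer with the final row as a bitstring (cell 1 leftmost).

0101101011

state after step 1 := 0100011011
step 2: 1011010110
step 3: 0110101101
step 4: 1101011010
step 5: 1010110101
step 6: 0101101011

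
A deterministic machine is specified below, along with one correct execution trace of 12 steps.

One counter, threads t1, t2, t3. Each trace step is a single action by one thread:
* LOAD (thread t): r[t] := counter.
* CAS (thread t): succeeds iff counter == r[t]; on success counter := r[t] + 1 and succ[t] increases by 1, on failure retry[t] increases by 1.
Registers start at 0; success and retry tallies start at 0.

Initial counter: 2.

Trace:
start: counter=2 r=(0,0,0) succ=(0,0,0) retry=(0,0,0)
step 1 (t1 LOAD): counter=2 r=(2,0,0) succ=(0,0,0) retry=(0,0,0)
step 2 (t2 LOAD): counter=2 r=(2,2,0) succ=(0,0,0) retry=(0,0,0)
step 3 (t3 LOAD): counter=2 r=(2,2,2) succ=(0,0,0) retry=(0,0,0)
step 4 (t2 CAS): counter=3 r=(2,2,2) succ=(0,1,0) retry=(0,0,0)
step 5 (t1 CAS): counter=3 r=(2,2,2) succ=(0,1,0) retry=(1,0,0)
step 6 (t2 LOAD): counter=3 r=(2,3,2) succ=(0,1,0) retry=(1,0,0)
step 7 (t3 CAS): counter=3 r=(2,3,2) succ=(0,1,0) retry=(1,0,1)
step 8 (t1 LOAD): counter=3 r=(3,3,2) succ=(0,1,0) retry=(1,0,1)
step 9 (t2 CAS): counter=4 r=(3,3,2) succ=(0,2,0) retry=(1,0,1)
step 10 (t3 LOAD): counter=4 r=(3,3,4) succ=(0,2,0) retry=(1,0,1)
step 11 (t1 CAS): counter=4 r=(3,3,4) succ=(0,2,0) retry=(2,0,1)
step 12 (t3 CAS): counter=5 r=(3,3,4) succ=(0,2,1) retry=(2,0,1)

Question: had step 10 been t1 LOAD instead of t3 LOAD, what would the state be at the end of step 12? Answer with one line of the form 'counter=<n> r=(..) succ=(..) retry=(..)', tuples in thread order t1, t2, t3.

(re-executing from step 10 with the substitution; state before step 10: counter=4 r=(3,3,2) succ=(0,2,0) retry=(1,0,1))
step 10 (t1 LOAD): counter=4 r=(4,3,2) succ=(0,2,0) retry=(1,0,1)
step 11 (t1 CAS): counter=5 r=(4,3,2) succ=(1,2,0) retry=(1,0,1)
step 12 (t3 CAS): counter=5 r=(4,3,2) succ=(1,2,0) retry=(1,0,2)

counter=5 r=(4,3,2) succ=(1,2,0) retry=(1,0,2)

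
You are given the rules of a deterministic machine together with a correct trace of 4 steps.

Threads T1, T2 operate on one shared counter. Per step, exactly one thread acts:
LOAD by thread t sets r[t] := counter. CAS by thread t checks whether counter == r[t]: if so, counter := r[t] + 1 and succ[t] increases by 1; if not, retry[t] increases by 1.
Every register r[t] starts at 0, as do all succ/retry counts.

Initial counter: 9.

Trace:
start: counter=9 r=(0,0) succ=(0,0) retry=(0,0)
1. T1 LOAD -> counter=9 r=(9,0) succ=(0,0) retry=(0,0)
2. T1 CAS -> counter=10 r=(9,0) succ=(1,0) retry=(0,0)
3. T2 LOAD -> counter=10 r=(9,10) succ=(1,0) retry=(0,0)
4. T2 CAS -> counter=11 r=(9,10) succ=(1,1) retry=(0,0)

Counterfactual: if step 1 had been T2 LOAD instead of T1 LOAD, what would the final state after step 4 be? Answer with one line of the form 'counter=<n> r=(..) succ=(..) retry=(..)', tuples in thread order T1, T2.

(re-executing from step 1 with the substitution; state before step 1: counter=9 r=(0,0) succ=(0,0) retry=(0,0))
1. T2 LOAD -> counter=9 r=(0,9) succ=(0,0) retry=(0,0)
2. T1 CAS -> counter=9 r=(0,9) succ=(0,0) retry=(1,0)
3. T2 LOAD -> counter=9 r=(0,9) succ=(0,0) retry=(1,0)
4. T2 CAS -> counter=10 r=(0,9) succ=(0,1) retry=(1,0)

counter=10 r=(0,9) succ=(0,1) retry=(1,0)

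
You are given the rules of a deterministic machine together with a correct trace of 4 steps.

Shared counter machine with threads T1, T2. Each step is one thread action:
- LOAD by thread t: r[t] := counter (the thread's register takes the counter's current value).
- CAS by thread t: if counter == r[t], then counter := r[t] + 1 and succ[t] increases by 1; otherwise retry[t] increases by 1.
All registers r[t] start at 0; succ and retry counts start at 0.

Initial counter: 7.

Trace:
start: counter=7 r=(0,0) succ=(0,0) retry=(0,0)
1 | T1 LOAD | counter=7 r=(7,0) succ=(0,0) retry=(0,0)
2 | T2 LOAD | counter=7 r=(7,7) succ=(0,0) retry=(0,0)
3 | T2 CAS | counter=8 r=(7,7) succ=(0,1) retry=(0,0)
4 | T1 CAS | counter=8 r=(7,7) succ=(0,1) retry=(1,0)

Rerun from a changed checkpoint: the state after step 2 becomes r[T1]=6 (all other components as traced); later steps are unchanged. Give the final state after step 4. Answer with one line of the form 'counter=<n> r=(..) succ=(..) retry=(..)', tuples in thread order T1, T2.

state after step 2 := counter=7 r=(6,7) succ=(0,0) retry=(0,0)
3 | T2 CAS | counter=8 r=(6,7) succ=(0,1) retry=(0,0)
4 | T1 CAS | counter=8 r=(6,7) succ=(0,1) retry=(1,0)

counter=8 r=(6,7) succ=(0,1) retry=(1,0)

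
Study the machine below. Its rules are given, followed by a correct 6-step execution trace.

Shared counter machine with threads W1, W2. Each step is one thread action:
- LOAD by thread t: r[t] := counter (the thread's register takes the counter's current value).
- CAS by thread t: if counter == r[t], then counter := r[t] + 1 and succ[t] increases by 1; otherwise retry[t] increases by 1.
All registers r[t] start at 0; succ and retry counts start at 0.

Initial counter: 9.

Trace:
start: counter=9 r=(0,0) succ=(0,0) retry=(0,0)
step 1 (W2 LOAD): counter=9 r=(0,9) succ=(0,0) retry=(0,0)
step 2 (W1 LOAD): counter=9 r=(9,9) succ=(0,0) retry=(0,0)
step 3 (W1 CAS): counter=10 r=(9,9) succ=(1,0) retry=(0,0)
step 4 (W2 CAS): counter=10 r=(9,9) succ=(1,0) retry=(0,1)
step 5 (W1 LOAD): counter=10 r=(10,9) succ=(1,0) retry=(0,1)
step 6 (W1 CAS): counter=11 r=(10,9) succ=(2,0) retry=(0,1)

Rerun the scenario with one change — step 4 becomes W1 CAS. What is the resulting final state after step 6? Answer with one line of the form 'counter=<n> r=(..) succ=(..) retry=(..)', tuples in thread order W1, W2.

(re-executing from step 4 with the substitution; state before step 4: counter=10 r=(9,9) succ=(1,0) retry=(0,0))
step 4 (W1 CAS): counter=10 r=(9,9) succ=(1,0) retry=(1,0)
step 5 (W1 LOAD): counter=10 r=(10,9) succ=(1,0) retry=(1,0)
step 6 (W1 CAS): counter=11 r=(10,9) succ=(2,0) retry=(1,0)

counter=11 r=(10,9) succ=(2,0) retry=(1,0)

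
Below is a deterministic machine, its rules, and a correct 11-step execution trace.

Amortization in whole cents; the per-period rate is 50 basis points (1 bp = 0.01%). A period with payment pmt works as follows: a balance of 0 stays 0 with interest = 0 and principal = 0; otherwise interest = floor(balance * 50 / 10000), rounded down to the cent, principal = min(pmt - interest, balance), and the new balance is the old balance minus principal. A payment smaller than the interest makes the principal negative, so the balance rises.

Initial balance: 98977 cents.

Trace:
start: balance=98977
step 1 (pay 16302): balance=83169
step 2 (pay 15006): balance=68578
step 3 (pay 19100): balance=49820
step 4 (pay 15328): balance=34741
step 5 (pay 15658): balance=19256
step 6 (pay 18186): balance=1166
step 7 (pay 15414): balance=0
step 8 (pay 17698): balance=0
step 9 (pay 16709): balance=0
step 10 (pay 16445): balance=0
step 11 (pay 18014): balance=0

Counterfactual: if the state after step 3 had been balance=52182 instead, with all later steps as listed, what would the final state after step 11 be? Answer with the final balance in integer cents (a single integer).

0

state after step 3 := balance=52182
step 4 (pay 15328): balance=37114
step 5 (pay 15658): balance=21641
step 6 (pay 18186): balance=3563
step 7 (pay 15414): balance=0
step 8 (pay 17698): balance=0
step 9 (pay 16709): balance=0
step 10 (pay 16445): balance=0
step 11 (pay 18014): balance=0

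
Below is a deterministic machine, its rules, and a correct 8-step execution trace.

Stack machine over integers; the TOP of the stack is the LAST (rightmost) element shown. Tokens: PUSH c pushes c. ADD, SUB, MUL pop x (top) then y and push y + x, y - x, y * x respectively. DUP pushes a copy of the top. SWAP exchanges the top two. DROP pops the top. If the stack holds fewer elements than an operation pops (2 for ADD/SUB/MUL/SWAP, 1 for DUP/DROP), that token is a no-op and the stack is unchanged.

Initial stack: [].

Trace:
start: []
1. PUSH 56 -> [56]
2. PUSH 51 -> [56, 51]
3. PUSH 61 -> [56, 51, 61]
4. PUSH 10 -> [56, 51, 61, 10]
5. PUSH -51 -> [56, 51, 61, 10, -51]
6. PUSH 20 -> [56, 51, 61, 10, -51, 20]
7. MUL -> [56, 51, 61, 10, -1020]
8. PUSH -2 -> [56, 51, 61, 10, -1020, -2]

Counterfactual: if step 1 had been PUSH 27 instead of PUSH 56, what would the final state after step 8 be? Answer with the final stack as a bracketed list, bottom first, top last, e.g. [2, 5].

[27, 51, 61, 10, -1020, -2]

(re-executing from step 1 with the substitution; state before step 1: [])
1. PUSH 27 -> [27]
2. PUSH 51 -> [27, 51]
3. PUSH 61 -> [27, 51, 61]
4. PUSH 10 -> [27, 51, 61, 10]
5. PUSH -51 -> [27, 51, 61, 10, -51]
6. PUSH 20 -> [27, 51, 61, 10, -51, 20]
7. MUL -> [27, 51, 61, 10, -1020]
8. PUSH -2 -> [27, 51, 61, 10, -1020, -2]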